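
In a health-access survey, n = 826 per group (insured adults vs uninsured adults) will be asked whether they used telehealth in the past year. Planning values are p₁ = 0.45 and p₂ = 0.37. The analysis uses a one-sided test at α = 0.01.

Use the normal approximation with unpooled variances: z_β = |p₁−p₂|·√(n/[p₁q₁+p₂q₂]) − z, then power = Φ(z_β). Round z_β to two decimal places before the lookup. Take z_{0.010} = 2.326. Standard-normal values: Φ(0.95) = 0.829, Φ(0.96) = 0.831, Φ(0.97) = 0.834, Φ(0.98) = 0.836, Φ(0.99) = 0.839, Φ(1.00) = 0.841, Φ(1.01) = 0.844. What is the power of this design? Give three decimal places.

z_β = |p₁−p₂|·√(n/[p₁q₁+p₂q₂]) − z_α
    = 0.08 · √(826/0.4806) − 2.326
    = 0.08 · 41.4570 − 2.326
    = 3.3166 − 2.326 = 0.9906 → 0.99
Power = Φ(0.99) = 0.839.

Power ≈ 0.839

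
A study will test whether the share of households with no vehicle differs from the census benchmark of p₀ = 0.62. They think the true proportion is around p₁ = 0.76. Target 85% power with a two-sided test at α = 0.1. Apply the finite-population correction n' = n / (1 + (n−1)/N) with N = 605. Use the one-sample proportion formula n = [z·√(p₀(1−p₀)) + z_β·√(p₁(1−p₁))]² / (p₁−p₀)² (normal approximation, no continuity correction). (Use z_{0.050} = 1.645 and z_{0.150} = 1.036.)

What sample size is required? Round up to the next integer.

n = [z_{α/2}·√(p₀q₀) + z_β·√(p₁q₁)]² / (p₁ − p₀)²
  = [1.645·√(0.62·0.38) + 1.036·√(0.76·0.24)]² / (0.14)²
  = [1.645·0.4854 + 1.036·0.4271]² / 0.0196
  = [1.2409]² / 0.0196
  = 78.57
Finite-population correction (N = 605): 78.57 / (1 + (78.57 − 1)/605) = 69.64.
Round up → n = 70.

n = 70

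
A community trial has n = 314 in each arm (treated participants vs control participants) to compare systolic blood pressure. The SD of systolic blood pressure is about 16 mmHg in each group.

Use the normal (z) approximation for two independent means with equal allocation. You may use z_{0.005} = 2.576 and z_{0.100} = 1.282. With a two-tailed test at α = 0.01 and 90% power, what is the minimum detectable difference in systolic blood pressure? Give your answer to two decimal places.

Minimum detectable difference ≈ 4.93 mmHg

δ = (z_{α/2} + z_β) · √((σ₁²+σ₂²)/n)
  = (2.576 + 1.282) · √(512/314)
  = 3.858 · √1.6306
  = 3.858 · 1.2769
  = 4.9264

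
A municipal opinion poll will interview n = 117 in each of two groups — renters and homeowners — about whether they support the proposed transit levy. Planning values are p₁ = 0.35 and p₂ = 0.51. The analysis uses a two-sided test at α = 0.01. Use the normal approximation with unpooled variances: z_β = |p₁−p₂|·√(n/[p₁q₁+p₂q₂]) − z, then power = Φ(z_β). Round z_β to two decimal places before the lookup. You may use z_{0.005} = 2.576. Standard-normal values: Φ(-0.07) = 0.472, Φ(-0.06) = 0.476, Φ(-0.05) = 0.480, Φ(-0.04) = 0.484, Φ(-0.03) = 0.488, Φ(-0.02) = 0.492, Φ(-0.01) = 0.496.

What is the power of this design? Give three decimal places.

z_β = |p₁−p₂|·√(n/[p₁q₁+p₂q₂]) − z_{α/2}
    = 0.16 · √(117/0.4774) − 2.576
    = 0.16 · 15.6550 − 2.576
    = 2.5048 − 2.576 = -0.0712 → -0.07
Power = Φ(-0.07) = 0.472.

Power ≈ 0.472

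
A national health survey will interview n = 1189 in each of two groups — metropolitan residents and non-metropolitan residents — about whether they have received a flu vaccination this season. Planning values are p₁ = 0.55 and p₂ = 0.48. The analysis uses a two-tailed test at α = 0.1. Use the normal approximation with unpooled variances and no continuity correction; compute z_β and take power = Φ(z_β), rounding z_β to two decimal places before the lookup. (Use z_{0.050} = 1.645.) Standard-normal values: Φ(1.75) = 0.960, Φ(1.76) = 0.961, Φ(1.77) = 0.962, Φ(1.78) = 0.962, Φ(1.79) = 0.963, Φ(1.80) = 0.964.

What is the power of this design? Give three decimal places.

Power ≈ 0.962

z_β = |p₁−p₂|·√(n/[p₁q₁+p₂q₂]) − z_{α/2}
    = 0.07 · √(1189/0.4971) − 1.645
    = 0.07 · 48.9068 − 1.645
    = 3.4235 − 1.645 = 1.7785 → 1.78
Power = Φ(1.78) = 0.962.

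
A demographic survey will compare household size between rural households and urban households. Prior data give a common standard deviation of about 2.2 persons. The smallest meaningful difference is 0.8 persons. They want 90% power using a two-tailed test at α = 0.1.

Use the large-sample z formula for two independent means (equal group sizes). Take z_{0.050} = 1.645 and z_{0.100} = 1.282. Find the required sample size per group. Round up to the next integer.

n = (z_{α/2} + z_β)² · (σ₁² + σ₂²) / δ²
  = (1.645 + 1.282)² · (2·2.2² = 9.68) / 0.8²
  = 8.5673 · 9.68 / 0.64
  = 129.58
Round up → n = 130 per group.

n = 130 per group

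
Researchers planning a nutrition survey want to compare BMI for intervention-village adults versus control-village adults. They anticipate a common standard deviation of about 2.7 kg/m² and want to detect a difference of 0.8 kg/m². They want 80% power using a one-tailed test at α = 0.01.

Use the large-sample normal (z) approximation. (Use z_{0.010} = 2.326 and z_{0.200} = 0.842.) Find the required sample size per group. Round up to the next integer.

n = (z_α + z_β)² · (σ₁² + σ₂²) / δ²
  = (2.326 + 0.842)² · (2·2.7² = 14.58) / 0.8²
  = 10.0362 · 14.58 / 0.64
  = 228.64
Round up → n = 229 per group.

n = 229 per group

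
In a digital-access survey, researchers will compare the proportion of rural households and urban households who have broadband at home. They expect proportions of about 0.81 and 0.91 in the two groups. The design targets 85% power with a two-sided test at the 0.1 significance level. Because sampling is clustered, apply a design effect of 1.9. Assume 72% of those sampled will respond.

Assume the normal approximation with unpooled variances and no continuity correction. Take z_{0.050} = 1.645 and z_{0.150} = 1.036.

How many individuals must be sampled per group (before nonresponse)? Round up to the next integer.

n = (z_{α/2} + z_β)² · [p₁(1−p₁) + p₂(1−p₂)] / (p₁ − p₂)²
  = (1.645 + 1.036)² · (0.81·0.19 + 0.91·0.09) / (-0.10)²
  = (2.681)² · (0.1539 + 0.0819) / 0.0100
  = 7.1878 · 0.2358 / 0.0100
  = 169.49
Design effect: 1.9 × 169.49 = 322.03.
Adjust for 72% response: 322.03 / 0.72 = 447.26.
Round up → n = 448 per group.

n = 448 per group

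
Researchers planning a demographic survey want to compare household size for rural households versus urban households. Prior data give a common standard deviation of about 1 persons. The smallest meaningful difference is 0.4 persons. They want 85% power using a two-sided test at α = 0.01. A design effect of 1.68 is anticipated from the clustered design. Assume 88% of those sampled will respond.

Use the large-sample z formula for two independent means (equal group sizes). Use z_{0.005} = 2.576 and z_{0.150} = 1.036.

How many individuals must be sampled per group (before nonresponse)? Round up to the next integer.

n = (z_{α/2} + z_β)² · (σ₁² + σ₂²) / δ²
  = (2.576 + 1.036)² · (2·1² = 2) / 0.4²
  = 13.0465 · 2 / 0.16
  = 163.08
Design effect: 1.68 × 163.08 = 273.98.
Adjust for 88% response: 273.98 / 0.88 = 311.34.
Round up → n = 312 per group.

n = 312 per group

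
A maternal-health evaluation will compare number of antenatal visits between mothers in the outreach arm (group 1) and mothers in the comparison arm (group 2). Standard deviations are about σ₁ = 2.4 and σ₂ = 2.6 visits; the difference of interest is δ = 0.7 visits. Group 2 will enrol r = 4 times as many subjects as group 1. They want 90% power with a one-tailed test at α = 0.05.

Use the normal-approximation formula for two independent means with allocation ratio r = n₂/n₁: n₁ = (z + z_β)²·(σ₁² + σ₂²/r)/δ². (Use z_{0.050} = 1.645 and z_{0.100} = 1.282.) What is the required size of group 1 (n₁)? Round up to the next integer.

n₁ = (z_α + z_β)² · (σ₁² + σ₂²/r) / δ²
   = (1.645 + 1.282)² · (2.4² + 2.6²/4) / 0.7²
   = 8.5673 · (5.76 + 1.69) / 0.49
   = 8.5673 · 7.45 / 0.49
   = 130.26
Round up → n₁ = 131; n₂ = r·n₁ = 4 × 131 = 524.

n₁ = 131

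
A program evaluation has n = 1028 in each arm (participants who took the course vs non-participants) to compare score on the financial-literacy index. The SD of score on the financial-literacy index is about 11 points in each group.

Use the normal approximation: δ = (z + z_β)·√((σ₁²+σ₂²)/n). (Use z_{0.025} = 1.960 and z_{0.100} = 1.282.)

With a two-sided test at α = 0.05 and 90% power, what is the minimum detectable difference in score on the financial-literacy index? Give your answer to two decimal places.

Minimum detectable difference ≈ 1.57 points

δ = (z_{α/2} + z_β) · √((σ₁²+σ₂²)/n)
  = (1.960 + 1.282) · √(242/1028)
  = 3.242 · √0.23541
  = 3.242 · 0.4852
  = 1.5730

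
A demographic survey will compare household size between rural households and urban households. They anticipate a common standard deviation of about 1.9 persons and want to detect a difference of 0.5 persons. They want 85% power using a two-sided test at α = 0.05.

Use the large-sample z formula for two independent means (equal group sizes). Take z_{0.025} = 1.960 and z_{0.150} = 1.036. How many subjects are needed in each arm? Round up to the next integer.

n = (z_{α/2} + z_β)² · (σ₁² + σ₂²) / δ²
  = (1.960 + 1.036)² · (2·1.9² = 7.22) / 0.5²
  = 8.9760 · 7.22 / 0.25
  = 259.23
Round up → n = 260 per group.

n = 260 per group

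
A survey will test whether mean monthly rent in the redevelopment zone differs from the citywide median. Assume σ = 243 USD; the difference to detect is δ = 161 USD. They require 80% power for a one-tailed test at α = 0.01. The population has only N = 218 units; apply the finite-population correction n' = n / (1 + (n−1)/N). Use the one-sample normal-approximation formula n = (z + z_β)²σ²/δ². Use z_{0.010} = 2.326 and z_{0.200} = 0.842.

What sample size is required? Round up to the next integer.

n = (z_α + z_β)² · σ² / δ²
  = (2.326 + 0.842)² · 243² / 161²
  = 10.0362 · 59049 / 25921
  = 22.86
Finite-population correction (N = 218): 22.86 / (1 + (22.86 − 1)/218) = 20.78.
Round up → n = 21.

n = 21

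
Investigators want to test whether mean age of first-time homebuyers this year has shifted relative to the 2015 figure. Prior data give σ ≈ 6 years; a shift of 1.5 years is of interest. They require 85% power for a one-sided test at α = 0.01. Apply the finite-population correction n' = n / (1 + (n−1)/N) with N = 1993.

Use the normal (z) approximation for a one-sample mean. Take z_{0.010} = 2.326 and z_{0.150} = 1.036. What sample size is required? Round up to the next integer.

n = 166

n = (z_α + z_β)² · σ² / δ²
  = (2.326 + 1.036)² · 6² / 1.5²
  = 11.3030 · 36 / 2.25
  = 180.85
Finite-population correction (N = 1993): 180.85 / (1 + (180.85 − 1)/1993) = 165.88.
Round up → n = 166.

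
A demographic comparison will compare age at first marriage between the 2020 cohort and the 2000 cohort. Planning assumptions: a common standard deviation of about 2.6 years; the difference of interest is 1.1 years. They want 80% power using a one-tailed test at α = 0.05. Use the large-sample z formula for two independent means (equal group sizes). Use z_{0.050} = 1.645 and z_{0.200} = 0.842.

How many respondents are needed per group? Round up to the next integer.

n = (z_α + z_β)² · (σ₁² + σ₂²) / δ²
  = (1.645 + 0.842)² · (2·2.6² = 13.52) / 1.1²
  = 6.1852 · 13.52 / 1.21
  = 69.11
Round up → n = 70 per group.

n = 70 per group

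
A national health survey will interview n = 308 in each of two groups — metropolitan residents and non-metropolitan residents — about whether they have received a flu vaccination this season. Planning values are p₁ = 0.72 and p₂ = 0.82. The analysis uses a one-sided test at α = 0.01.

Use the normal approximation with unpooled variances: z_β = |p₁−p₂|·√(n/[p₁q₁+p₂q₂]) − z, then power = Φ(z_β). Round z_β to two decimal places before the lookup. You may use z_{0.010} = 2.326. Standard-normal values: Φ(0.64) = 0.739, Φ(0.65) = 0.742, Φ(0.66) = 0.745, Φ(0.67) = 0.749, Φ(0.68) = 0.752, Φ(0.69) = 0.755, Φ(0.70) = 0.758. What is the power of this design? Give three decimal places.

z_β = |p₁−p₂|·√(n/[p₁q₁+p₂q₂]) − z_α
    = 0.10 · √(308/0.3492) − 2.326
    = 0.10 · 29.6988 − 2.326
    = 2.9699 − 2.326 = 0.6439 → 0.64
Power = Φ(0.64) = 0.739.

Power ≈ 0.739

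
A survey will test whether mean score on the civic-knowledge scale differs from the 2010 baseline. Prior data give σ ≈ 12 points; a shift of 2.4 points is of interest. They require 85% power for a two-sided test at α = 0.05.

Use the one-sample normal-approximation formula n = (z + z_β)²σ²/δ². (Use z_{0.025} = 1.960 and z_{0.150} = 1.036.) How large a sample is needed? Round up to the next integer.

n = (z_{α/2} + z_β)² · σ² / δ²
  = (1.960 + 1.036)² · 12² / 2.4²
  = 8.9760 · 144 / 5.76
  = 224.40
Round up → n = 225.

n = 225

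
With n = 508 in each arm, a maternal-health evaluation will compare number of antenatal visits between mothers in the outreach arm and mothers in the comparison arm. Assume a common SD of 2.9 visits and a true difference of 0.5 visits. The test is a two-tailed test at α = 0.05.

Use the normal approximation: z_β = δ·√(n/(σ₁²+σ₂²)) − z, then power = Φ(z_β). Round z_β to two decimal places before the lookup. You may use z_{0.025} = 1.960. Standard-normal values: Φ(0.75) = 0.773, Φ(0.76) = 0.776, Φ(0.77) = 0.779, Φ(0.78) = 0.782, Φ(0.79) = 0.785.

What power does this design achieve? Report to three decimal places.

z_β = δ·√(n/(σ₁²+σ₂²)) − z_{α/2}
    = 0.5 · √(508/16.82) − 1.960
    = 0.5 · 5.49565 − 1.960
    = 2.7478 − 1.960 = 0.7878 → 0.79
Power = Φ(0.79) = 0.785.

Power ≈ 0.785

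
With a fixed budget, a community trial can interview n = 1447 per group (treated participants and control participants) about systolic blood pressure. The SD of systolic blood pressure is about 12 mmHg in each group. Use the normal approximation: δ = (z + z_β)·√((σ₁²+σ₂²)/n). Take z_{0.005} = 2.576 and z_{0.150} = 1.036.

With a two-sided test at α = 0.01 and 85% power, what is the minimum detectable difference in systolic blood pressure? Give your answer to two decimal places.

Minimum detectable difference ≈ 1.61 mmHg

δ = (z_{α/2} + z_β) · √((σ₁²+σ₂²)/n)
  = (2.576 + 1.036) · √(288/1447)
  = 3.612 · √0.19903
  = 3.612 · 0.4461
  = 1.6114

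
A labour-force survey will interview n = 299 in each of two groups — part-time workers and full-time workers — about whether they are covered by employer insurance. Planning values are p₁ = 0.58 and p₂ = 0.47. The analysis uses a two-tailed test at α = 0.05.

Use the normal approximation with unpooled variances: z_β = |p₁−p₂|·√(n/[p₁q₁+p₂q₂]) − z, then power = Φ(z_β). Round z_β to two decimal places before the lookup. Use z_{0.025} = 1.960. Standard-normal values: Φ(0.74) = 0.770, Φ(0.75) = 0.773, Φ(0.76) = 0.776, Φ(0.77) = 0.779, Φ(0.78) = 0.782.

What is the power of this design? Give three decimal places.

Power ≈ 0.773

z_β = |p₁−p₂|·√(n/[p₁q₁+p₂q₂]) − z_{α/2}
    = 0.11 · √(299/0.4927) − 1.960
    = 0.11 · 24.6345 − 1.960
    = 2.7098 − 1.960 = 0.7498 → 0.75
Power = Φ(0.75) = 0.773.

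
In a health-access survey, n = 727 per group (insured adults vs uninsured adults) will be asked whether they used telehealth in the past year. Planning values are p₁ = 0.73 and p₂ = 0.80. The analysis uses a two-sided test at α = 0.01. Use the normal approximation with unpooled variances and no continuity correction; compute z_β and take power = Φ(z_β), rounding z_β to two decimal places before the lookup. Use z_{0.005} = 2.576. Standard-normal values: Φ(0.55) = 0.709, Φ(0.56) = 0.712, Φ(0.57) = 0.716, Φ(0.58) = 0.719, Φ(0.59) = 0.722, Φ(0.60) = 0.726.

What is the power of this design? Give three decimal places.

Power ≈ 0.719

z_β = |p₁−p₂|·√(n/[p₁q₁+p₂q₂]) − z_{α/2}
    = 0.07 · √(727/0.3571) − 2.576
    = 0.07 · 45.1203 − 2.576
    = 3.1584 − 2.576 = 0.5824 → 0.58
Power = Φ(0.58) = 0.719.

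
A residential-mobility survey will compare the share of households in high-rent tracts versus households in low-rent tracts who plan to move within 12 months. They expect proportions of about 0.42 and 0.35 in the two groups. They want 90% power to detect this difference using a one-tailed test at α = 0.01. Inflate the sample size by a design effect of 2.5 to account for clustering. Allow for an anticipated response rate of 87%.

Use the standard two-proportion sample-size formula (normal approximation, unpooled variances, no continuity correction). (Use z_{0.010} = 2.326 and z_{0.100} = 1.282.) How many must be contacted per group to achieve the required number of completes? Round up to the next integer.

n = (z_α + z_β)² · [p₁(1−p₁) + p₂(1−p₂)] / (p₁ − p₂)²
  = (2.326 + 1.282)² · (0.42·0.58 + 0.35·0.65) / (0.07)²
  = (3.608)² · (0.2436 + 0.2275) / 0.0049
  = 13.0177 · 0.4711 / 0.0049
  = 1251.56
Design effect: 2.5 × 1251.56 = 3128.89.
Adjust for 87% response: 3128.89 / 0.87 = 3596.42.
Round up → n = 3597 per group.

n = 3597 per group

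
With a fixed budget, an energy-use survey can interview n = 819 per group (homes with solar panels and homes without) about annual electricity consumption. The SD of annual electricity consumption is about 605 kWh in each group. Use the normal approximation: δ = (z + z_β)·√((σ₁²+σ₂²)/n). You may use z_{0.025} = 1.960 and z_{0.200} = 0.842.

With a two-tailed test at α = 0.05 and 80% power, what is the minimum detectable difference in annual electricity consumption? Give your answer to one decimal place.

Minimum detectable difference ≈ 83.8 kWh

δ = (z_{α/2} + z_β) · √((σ₁²+σ₂²)/n)
  = (1.960 + 0.842) · √(732050/819)
  = 2.802 · √893.8339
  = 2.802 · 29.8971
  = 83.7716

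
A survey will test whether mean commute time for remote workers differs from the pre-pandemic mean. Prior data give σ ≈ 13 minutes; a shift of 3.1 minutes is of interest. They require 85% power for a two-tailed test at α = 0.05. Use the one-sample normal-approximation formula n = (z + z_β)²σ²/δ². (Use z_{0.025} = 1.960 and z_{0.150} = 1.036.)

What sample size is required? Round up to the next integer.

n = 158

n = (z_{α/2} + z_β)² · σ² / δ²
  = (1.960 + 1.036)² · 13² / 3.1²
  = 8.9760 · 169 / 9.61
  = 157.85
Round up → n = 158.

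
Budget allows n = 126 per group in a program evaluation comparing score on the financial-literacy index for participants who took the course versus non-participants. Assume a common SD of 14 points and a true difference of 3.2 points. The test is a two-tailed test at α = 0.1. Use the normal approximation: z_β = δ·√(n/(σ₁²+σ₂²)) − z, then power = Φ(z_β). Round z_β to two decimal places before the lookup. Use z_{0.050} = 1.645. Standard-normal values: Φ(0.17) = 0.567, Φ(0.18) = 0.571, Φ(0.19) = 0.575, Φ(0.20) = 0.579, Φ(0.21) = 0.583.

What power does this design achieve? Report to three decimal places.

Power ≈ 0.567

z_β = δ·√(n/(σ₁²+σ₂²)) − z_{α/2}
    = 3.2 · √(126/392) − 1.645
    = 3.2 · 0.56695 − 1.645
    = 1.8142 − 1.645 = 0.1692 → 0.17
Power = Φ(0.17) = 0.567.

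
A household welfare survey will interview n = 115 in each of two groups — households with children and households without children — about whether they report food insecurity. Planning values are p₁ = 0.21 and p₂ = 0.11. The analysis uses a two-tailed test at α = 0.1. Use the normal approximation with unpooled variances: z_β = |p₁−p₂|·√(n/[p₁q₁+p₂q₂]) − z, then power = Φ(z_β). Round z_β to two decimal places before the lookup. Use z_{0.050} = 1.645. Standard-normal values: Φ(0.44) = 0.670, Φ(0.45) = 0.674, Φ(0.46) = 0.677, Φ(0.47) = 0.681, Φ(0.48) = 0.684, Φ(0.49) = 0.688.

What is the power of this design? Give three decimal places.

z_β = |p₁−p₂|·√(n/[p₁q₁+p₂q₂]) − z_{α/2}
    = 0.10 · √(115/0.2638) − 1.645
    = 0.10 · 20.8791 − 1.645
    = 2.0879 − 1.645 = 0.4429 → 0.44
Power = Φ(0.44) = 0.670.

Power ≈ 0.670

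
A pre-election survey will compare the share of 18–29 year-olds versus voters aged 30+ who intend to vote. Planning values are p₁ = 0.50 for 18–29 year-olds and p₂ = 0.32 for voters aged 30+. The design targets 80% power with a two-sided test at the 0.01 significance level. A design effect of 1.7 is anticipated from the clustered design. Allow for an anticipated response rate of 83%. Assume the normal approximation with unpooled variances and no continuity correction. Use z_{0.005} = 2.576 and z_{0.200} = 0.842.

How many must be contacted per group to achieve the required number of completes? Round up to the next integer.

n = 346 per group

n = (z_{α/2} + z_β)² · [p₁(1−p₁) + p₂(1−p₂)] / (p₁ − p₂)²
  = (2.576 + 0.842)² · (0.50·0.50 + 0.32·0.68) / (0.18)²
  = (3.418)² · (0.2500 + 0.2176) / 0.0324
  = 11.6827 · 0.4676 / 0.0324
  = 168.61
Design effect: 1.7 × 168.61 = 286.63.
Adjust for 83% response: 286.63 / 0.83 = 345.34.
Round up → n = 346 per group.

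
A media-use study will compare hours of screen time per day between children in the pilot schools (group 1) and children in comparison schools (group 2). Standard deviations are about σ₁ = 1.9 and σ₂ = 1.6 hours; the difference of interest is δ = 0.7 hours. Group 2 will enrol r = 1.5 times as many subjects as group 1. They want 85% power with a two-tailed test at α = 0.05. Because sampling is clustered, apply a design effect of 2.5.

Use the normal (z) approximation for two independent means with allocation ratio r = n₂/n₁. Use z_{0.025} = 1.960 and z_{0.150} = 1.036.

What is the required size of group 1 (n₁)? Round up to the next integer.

n₁ = (z_{α/2} + z_β)² · (σ₁² + σ₂²/r) / δ²
   = (1.960 + 1.036)² · (1.9² + 1.6²/1.5) / 0.7²
   = 8.9760 · (3.61 + 1.7067) / 0.49
   = 8.9760 · 5.3167 / 0.49
   = 97.39
Design effect: 2.5 × 97.39 = 243.48.
Round up → n₁ = 244; n₂ = r·n₁ = 1.5 × 244 = 366.

n₁ = 244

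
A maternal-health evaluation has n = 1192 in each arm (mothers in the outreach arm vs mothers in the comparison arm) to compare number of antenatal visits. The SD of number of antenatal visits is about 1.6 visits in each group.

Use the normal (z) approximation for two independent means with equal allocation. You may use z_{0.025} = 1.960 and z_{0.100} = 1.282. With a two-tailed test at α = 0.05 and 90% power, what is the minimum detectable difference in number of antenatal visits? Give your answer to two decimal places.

Minimum detectable difference ≈ 0.21 visits

δ = (z_{α/2} + z_β) · √((σ₁²+σ₂²)/n)
  = (1.960 + 1.282) · √(5.12/1192)
  = 3.242 · √0.0043
  = 3.242 · 0.0655
  = 0.2125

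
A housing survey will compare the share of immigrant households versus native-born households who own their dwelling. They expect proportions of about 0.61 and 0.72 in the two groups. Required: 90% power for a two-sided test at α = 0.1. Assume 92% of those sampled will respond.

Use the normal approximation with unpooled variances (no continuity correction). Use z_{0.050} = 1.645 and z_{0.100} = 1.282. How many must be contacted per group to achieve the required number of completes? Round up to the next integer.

n = 339 per group

n = (z_{α/2} + z_β)² · [p₁(1−p₁) + p₂(1−p₂)] / (p₁ − p₂)²
  = (1.645 + 1.282)² · (0.61·0.39 + 0.72·0.28) / (-0.11)²
  = (2.927)² · (0.2379 + 0.2016) / 0.0121
  = 8.5673 · 0.4395 / 0.0121
  = 311.19
Adjust for 92% response: 311.19 / 0.92 = 338.24.
Round up → n = 339 per group.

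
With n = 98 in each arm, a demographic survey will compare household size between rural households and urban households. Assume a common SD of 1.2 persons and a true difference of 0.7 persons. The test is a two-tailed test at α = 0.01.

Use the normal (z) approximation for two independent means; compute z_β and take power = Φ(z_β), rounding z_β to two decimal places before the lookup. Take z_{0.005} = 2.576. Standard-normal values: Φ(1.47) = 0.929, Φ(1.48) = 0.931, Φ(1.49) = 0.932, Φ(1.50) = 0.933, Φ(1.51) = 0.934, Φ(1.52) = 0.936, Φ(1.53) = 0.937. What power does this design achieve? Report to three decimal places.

Power ≈ 0.934

z_β = δ·√(n/(σ₁²+σ₂²)) − z_{α/2}
    = 0.7 · √(98/2.88) − 2.576
    = 0.7 · 5.83333 − 2.576
    = 4.0833 − 2.576 = 1.5073 → 1.51
Power = Φ(1.51) = 0.934.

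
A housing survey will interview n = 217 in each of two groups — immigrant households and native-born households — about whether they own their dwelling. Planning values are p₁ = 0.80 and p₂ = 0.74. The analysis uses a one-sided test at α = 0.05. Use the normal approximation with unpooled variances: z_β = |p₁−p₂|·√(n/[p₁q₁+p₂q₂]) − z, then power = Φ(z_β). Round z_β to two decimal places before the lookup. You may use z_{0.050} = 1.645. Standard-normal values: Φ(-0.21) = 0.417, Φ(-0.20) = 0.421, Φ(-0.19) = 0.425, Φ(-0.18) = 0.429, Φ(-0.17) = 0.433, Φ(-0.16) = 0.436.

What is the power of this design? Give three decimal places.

Power ≈ 0.436

z_β = |p₁−p₂|·√(n/[p₁q₁+p₂q₂]) − z_α
    = 0.06 · √(217/0.3524) − 1.645
    = 0.06 · 24.8149 − 1.645
    = 1.4889 − 1.645 = -0.1561 → -0.16
Power = Φ(-0.16) = 0.436.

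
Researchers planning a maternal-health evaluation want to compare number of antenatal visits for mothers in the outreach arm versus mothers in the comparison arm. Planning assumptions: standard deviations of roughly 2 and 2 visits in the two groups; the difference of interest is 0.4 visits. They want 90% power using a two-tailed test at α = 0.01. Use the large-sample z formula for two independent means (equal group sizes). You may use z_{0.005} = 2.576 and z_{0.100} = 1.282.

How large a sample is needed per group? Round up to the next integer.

n = 745 per group

n = (z_{α/2} + z_β)² · (σ₁² + σ₂²) / δ²
  = (2.576 + 1.282)² · (2² + 2² = 8) / 0.4²
  = 14.8842 · 8 / 0.16
  = 744.21
Round up → n = 745 per group.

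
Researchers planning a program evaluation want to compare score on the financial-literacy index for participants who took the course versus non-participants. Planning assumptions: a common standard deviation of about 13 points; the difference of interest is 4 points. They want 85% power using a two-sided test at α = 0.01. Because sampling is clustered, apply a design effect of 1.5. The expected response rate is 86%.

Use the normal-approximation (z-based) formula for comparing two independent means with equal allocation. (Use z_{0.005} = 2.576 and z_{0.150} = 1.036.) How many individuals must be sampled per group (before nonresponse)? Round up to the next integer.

n = (z_{α/2} + z_β)² · (σ₁² + σ₂²) / δ²
  = (2.576 + 1.036)² · (2·13² = 338) / 4²
  = 13.0465 · 338 / 16
  = 275.61
Design effect: 1.5 × 275.61 = 413.41.
Adjust for 86% response: 413.41 / 0.86 = 480.71.
Round up → n = 481 per group.

n = 481 per group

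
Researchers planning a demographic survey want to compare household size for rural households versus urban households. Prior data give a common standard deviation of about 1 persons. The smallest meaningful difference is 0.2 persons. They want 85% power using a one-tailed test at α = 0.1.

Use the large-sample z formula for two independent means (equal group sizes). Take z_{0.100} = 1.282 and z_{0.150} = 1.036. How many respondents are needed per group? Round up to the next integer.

n = 269 per group

n = (z_α + z_β)² · (σ₁² + σ₂²) / δ²
  = (1.282 + 1.036)² · (2·1² = 2) / 0.2²
  = 5.3731 · 2 / 0.04
  = 268.66
Round up → n = 269 per group.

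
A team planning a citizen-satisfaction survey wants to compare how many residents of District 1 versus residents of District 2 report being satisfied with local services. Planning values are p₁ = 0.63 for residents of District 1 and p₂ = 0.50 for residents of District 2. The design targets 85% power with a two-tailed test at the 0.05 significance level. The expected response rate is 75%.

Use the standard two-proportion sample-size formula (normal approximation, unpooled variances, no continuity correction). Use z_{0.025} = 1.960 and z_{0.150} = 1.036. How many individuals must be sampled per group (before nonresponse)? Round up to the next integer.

n = (z_{α/2} + z_β)² · [p₁(1−p₁) + p₂(1−p₂)] / (p₁ − p₂)²
  = (1.960 + 1.036)² · (0.63·0.37 + 0.50·0.50) / (0.13)²
  = (2.996)² · (0.2331 + 0.2500) / 0.0169
  = 8.9760 · 0.4831 / 0.0169
  = 256.59
Adjust for 75% response: 256.59 / 0.75 = 342.12.
Round up → n = 343 per group.

n = 343 per group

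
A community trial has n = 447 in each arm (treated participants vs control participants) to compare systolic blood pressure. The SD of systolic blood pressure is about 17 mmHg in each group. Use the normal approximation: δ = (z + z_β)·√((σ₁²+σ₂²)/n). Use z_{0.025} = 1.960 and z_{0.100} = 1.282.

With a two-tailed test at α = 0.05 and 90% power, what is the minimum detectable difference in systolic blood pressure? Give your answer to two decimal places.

δ = (z_{α/2} + z_β) · √((σ₁²+σ₂²)/n)
  = (1.960 + 1.282) · √(578/447)
  = 3.242 · √1.2931
  = 3.242 · 1.1371
  = 3.6866

Minimum detectable difference ≈ 3.69 mmHg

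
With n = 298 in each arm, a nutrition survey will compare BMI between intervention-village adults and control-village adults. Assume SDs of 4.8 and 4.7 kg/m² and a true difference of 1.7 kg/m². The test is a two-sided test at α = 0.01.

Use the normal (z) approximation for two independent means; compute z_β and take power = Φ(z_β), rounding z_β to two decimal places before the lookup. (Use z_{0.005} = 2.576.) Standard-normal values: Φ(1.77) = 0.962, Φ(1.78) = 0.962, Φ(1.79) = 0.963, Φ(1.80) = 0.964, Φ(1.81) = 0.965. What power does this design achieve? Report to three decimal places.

z_β = δ·√(n/(σ₁²+σ₂²)) − z_{α/2}
    = 1.7 · √(298/45.13) − 2.576
    = 1.7 · 2.56966 − 2.576
    = 4.3684 − 2.576 = 1.7924 → 1.79
Power = Φ(1.79) = 0.963.

Power ≈ 0.963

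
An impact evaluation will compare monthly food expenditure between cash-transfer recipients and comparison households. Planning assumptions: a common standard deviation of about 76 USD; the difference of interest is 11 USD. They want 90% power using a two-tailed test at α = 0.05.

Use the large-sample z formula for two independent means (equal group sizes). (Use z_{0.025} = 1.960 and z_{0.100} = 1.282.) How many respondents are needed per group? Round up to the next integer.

n = (z_{α/2} + z_β)² · (σ₁² + σ₂²) / δ²
  = (1.960 + 1.282)² · (2·76² = 11552) / 11²
  = 10.5106 · 11552 / 121
  = 1003.45
Round up → n = 1004 per group.

n = 1004 per group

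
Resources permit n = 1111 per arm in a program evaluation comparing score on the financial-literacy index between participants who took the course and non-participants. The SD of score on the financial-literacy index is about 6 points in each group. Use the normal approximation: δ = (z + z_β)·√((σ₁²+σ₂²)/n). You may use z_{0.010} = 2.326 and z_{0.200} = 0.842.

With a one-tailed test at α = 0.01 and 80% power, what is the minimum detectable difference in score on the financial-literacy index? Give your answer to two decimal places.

Minimum detectable difference ≈ 0.81 points

δ = (z_α + z_β) · √((σ₁²+σ₂²)/n)
  = (2.326 + 0.842) · √(72/1111)
  = 3.168 · √0.06481
  = 3.168 · 0.2546
  = 0.8065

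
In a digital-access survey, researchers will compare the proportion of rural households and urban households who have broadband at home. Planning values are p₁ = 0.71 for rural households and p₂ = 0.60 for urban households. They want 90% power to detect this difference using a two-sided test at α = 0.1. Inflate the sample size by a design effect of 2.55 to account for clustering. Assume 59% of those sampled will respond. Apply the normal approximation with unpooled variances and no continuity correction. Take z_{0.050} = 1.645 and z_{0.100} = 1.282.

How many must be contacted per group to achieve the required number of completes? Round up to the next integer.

n = 1365 per group

n = (z_{α/2} + z_β)² · [p₁(1−p₁) + p₂(1−p₂)] / (p₁ − p₂)²
  = (1.645 + 1.282)² · (0.71·0.29 + 0.60·0.40) / (0.11)²
  = (2.927)² · (0.2059 + 0.2400) / 0.0121
  = 8.5673 · 0.4459 / 0.0121
  = 315.72
Design effect: 2.55 × 315.72 = 805.08.
Adjust for 59% response: 805.08 / 0.59 = 1364.54.
Round up → n = 1365 per group.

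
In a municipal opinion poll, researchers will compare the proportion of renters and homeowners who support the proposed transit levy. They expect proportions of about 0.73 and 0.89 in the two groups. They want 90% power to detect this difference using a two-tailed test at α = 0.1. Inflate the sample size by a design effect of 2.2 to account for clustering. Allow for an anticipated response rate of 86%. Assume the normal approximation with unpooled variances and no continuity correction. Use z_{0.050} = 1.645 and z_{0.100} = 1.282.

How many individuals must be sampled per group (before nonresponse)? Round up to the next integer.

n = (z_{α/2} + z_β)² · [p₁(1−p₁) + p₂(1−p₂)] / (p₁ − p₂)²
  = (1.645 + 1.282)² · (0.73·0.27 + 0.89·0.11) / (-0.16)²
  = (2.927)² · (0.1971 + 0.0979) / 0.0256
  = 8.5673 · 0.2950 / 0.0256
  = 98.73
Design effect: 2.2 × 98.73 = 217.20.
Adjust for 86% response: 217.20 / 0.86 = 252.55.
Round up → n = 253 per group.

n = 253 per group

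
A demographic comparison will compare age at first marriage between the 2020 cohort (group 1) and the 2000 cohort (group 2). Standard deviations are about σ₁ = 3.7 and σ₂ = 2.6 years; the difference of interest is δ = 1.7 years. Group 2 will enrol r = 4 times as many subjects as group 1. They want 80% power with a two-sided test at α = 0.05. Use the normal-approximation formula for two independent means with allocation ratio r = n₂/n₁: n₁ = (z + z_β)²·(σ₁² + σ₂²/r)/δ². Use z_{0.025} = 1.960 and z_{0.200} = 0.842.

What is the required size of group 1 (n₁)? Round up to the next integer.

n₁ = (z_{α/2} + z_β)² · (σ₁² + σ₂²/r) / δ²
   = (1.960 + 0.842)² · (3.7² + 2.6²/4) / 1.7²
   = 7.8512 · (13.69 + 1.69) / 2.89
   = 7.8512 · 15.38 / 2.89
   = 41.78
Round up → n₁ = 42; n₂ = r·n₁ = 4 × 42 = 168.

n₁ = 42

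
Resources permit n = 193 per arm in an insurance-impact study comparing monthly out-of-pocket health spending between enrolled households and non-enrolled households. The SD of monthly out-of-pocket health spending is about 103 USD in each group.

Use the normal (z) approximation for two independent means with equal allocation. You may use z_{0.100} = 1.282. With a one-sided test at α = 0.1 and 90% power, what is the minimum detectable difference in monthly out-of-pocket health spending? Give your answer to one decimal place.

Minimum detectable difference ≈ 26.9 USD

δ = (z_α + z_β) · √((σ₁²+σ₂²)/n)
  = (1.282 + 1.282) · √(21218/193)
  = 2.564 · √109.9378
  = 2.564 · 10.4851
  = 26.8839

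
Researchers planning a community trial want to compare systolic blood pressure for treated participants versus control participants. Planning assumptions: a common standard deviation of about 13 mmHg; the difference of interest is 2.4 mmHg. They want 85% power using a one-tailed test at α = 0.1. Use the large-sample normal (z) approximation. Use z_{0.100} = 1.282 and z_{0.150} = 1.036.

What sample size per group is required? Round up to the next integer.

n = (z_α + z_β)² · (σ₁² + σ₂²) / δ²
  = (1.282 + 1.036)² · (2·13² = 338) / 2.4²
  = 5.3731 · 338 / 5.76
  = 315.30
Round up → n = 316 per group.

n = 316 per group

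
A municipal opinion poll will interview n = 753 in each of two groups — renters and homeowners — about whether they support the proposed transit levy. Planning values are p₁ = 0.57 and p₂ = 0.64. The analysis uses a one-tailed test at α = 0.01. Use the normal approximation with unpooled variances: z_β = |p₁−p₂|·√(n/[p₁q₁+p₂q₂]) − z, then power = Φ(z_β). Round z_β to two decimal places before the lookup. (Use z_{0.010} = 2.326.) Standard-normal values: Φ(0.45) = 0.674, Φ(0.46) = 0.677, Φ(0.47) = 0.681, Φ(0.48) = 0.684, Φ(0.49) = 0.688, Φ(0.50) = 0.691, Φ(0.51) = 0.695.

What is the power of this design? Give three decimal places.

z_β = |p₁−p₂|·√(n/[p₁q₁+p₂q₂]) − z_α
    = 0.07 · √(753/0.4755) − 2.326
    = 0.07 · 39.7944 − 2.326
    = 2.7856 − 2.326 = 0.4596 → 0.46
Power = Φ(0.46) = 0.677.

Power ≈ 0.677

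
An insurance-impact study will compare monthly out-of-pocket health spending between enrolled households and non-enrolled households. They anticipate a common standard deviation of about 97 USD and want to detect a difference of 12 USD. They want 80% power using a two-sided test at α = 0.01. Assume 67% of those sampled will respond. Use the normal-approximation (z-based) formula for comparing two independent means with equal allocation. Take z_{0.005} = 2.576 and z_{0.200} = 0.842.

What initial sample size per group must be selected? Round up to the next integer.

n = (z_{α/2} + z_β)² · (σ₁² + σ₂²) / δ²
  = (2.576 + 0.842)² · (2·97² = 18818) / 12²
  = 11.6827 · 18818 / 144
  = 1526.70
Adjust for 67% response: 1526.70 / 0.67 = 2278.66.
Round up → n = 2279 per group.

n = 2279 per group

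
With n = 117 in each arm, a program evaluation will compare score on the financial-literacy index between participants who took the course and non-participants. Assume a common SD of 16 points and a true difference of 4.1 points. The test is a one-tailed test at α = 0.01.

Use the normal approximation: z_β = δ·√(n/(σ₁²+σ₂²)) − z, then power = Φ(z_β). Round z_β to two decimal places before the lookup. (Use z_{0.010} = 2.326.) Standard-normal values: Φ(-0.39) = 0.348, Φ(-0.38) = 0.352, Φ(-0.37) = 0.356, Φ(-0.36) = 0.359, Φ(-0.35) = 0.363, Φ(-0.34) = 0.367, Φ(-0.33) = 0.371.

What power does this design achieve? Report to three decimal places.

z_β = δ·√(n/(σ₁²+σ₂²)) − z_α
    = 4.1 · √(117/512) − 2.326
    = 4.1 · 0.47803 − 2.326
    = 1.9599 − 2.326 = -0.3661 → -0.37
Power = Φ(-0.37) = 0.356.

Power ≈ 0.356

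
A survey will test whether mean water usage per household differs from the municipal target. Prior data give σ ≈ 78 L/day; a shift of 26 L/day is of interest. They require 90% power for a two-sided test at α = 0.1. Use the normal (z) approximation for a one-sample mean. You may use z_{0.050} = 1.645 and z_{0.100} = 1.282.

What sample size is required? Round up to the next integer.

n = 78

n = (z_{α/2} + z_β)² · σ² / δ²
  = (1.645 + 1.282)² · 78² / 26²
  = 8.5673 · 6084 / 676
  = 77.11
Round up → n = 78.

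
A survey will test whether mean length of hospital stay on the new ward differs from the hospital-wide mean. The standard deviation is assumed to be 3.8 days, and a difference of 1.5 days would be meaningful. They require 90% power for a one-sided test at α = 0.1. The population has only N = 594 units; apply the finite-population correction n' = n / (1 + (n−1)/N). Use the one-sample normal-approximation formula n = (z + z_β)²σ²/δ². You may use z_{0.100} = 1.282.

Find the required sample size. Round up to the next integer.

n = 40

n = (z_α + z_β)² · σ² / δ²
  = (1.282 + 1.282)² · 3.8² / 1.5²
  = 6.5741 · 14.44 / 2.25
  = 42.19
Finite-population correction (N = 594): 42.19 / (1 + (42.19 − 1)/594) = 39.46.
Round up → n = 40.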